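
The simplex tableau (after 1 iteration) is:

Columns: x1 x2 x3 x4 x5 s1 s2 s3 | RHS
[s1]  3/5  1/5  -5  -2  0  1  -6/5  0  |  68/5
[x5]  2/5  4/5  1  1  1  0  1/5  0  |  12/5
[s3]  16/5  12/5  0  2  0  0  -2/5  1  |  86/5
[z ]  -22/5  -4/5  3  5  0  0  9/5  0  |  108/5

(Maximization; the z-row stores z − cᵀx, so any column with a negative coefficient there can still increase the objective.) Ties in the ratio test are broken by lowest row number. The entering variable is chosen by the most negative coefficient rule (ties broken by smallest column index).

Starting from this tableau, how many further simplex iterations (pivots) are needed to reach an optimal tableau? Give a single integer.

1

pivot: x1 in, s3 out → z = 181/4
No improving column remains; optimal.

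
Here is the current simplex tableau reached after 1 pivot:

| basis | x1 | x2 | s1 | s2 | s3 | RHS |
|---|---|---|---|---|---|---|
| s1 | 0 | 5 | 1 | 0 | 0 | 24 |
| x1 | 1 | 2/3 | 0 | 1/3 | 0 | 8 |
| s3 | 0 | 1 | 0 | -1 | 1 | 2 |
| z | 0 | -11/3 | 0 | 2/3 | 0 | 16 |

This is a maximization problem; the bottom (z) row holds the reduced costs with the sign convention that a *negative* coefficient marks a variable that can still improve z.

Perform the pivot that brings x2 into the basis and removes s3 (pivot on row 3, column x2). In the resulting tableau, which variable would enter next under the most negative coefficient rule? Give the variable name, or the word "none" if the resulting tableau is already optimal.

Pivot element 1. New z-row = old z-row − (-11/3)·(row 3/1).
Updated z-row coefficients: x1: 0, x2: 0, s1: 0, s2: -3, s3: 11/3.
The most negative is -3 in column s2, so s2 would enter next.

s2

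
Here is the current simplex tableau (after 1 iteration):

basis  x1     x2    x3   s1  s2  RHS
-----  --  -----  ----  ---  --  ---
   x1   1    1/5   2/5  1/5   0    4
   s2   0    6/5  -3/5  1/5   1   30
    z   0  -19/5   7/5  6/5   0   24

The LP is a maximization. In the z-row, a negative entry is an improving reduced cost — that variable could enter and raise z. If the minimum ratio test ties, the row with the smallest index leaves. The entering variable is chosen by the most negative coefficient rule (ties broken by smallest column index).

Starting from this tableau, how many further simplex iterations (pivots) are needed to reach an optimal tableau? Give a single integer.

1

pivot: x2 in, x1 out → z = 100
No improving column remains; optimal.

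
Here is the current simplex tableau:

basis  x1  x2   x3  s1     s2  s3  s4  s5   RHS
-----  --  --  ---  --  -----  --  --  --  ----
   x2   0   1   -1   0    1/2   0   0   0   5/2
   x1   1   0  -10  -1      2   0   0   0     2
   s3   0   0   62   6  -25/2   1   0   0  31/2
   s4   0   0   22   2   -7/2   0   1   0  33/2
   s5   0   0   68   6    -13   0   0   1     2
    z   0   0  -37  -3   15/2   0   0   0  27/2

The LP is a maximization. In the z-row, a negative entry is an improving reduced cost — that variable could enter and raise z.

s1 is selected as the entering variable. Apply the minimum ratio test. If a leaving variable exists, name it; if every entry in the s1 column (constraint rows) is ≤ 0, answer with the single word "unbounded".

s5

Ratios: row 1 (x2): entry 0 ≤ 0, skip; row 2 (x1): entry -1 ≤ 0, skip; row 3 (s3): (31/2)/6 = 31/12; row 4 (s4): (33/2)/2 = 33/4; row 5 (s5): 2/6 = 1/3.
Minimum ratio is in the s5 row, so s5 leaves.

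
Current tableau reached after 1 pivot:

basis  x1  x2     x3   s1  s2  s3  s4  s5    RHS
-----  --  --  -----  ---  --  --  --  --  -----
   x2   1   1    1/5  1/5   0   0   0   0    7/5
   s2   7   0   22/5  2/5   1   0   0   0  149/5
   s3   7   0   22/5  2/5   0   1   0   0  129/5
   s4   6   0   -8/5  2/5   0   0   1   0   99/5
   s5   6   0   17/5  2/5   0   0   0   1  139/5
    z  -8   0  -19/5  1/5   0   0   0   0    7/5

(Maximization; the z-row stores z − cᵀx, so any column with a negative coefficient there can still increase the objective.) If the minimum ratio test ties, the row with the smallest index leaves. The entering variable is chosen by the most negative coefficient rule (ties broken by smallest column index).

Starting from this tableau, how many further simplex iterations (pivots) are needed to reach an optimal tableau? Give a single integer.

pivot: x1 in, x2 out → z = 63/5
pivot: x3 in, s3 out → z = 73/3
No improving column remains; optimal.

2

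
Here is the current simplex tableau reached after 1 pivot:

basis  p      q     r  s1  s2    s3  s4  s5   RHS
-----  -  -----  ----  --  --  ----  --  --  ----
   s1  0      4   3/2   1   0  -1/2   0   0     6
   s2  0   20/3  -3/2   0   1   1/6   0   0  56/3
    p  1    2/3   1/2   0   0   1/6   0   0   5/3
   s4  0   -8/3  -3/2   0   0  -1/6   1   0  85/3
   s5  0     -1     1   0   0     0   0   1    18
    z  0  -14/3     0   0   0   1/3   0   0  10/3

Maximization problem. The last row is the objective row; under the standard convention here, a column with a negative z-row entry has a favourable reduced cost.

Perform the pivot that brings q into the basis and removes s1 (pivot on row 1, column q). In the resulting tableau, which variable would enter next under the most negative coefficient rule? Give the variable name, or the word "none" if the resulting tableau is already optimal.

s3

Pivot element 4. New z-row = old z-row − (-14/3)·(row 1/4).
Updated z-row coefficients: p: 0, q: 0, r: 7/4, s1: 7/6, s2: 0, s3: -1/4, s4: 0, s5: 0.
The most negative is -1/4 in column s3, so s3 would enter next.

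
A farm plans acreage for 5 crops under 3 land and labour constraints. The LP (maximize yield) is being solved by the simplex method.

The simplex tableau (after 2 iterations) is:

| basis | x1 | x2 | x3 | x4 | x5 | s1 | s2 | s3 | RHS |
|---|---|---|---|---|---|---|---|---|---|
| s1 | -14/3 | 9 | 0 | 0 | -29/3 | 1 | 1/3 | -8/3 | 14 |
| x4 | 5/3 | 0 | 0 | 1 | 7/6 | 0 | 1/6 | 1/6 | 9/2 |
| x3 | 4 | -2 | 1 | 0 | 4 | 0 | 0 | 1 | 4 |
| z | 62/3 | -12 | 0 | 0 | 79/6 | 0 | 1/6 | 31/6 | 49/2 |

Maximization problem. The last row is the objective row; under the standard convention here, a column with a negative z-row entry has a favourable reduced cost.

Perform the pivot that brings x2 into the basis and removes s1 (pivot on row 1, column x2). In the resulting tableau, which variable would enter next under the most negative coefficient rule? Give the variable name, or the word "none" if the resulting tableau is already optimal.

none

Pivot element 9. New z-row = old z-row − (-12)·(row 1/9).
Updated z-row coefficients: x1: 130/9, x2: 0, x3: 0, x4: 0, x5: 5/18, s1: 4/3, s2: 11/18, s3: 29/18.
No coefficient is strictly negative; the tableau after this pivot is optimal.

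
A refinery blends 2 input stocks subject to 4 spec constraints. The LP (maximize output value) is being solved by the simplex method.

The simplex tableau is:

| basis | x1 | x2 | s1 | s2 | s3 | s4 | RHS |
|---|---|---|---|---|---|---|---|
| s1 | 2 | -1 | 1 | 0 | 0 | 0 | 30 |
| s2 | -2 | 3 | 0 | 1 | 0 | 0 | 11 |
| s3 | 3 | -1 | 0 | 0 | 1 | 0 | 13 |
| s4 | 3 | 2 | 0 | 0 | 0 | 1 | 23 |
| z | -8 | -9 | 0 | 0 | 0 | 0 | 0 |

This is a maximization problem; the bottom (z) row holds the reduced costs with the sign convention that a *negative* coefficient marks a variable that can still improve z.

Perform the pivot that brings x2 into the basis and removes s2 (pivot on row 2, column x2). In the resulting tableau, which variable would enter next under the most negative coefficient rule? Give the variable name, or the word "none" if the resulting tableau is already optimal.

x1

Pivot element 3. New z-row = old z-row − (-9)·(row 2/3).
Updated z-row coefficients: x1: -14, x2: 0, s1: 0, s2: 3, s3: 0, s4: 0.
The most negative is -14 in column x1, so x1 would enter next.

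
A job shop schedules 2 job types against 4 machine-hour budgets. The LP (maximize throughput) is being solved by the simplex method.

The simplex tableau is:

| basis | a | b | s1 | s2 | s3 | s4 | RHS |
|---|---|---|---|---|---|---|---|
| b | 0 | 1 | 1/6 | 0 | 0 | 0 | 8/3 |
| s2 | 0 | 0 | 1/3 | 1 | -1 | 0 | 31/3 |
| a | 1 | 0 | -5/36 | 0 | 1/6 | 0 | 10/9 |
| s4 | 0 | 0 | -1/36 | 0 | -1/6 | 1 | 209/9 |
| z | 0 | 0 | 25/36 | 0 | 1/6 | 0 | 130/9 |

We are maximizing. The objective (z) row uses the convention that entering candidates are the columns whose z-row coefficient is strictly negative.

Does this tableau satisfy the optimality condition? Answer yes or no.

yes

No objective-row coefficient is strictly negative, so no entering variable exists; the tableau is optimal.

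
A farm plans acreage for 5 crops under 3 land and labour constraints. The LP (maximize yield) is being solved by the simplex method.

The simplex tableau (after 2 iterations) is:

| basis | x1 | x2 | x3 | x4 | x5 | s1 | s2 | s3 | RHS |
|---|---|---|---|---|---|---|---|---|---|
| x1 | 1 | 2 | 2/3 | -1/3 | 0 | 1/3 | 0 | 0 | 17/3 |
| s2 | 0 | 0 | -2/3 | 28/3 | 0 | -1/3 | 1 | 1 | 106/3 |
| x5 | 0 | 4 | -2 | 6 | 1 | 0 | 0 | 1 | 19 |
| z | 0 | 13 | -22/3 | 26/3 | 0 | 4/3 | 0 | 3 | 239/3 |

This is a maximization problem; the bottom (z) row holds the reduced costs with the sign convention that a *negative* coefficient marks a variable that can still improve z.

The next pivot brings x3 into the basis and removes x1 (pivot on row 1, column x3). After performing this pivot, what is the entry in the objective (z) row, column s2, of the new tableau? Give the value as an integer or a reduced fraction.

Pivot element is row 1, column x3: 2/3.
Normalize row 1: new (row 1, s2) = 0/(2/3) = 0.
z-row ← z-row − (-22/3)·(new row 1): 0 − (-22/3)·0 = 0.

0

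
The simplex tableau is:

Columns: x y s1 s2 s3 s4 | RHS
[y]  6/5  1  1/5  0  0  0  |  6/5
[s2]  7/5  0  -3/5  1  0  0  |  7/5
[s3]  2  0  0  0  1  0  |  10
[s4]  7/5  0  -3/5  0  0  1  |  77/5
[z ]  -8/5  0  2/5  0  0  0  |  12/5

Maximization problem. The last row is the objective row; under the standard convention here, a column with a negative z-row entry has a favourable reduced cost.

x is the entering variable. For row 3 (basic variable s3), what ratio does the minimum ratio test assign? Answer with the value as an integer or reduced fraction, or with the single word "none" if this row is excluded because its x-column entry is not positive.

Ratio = RHS / (x entry) = 10 / 2 = 5.

5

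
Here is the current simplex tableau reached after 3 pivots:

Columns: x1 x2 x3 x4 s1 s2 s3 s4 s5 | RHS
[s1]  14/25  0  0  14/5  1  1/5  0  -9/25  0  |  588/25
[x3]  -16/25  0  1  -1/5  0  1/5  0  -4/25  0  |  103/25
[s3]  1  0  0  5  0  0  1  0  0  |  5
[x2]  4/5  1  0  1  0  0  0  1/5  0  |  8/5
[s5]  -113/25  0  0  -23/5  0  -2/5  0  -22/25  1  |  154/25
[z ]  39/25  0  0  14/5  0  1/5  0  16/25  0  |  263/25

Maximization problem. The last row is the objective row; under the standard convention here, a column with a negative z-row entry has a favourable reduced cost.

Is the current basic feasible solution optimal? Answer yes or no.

yes

No objective-row coefficient is strictly negative, so no entering variable exists; the tableau is optimal.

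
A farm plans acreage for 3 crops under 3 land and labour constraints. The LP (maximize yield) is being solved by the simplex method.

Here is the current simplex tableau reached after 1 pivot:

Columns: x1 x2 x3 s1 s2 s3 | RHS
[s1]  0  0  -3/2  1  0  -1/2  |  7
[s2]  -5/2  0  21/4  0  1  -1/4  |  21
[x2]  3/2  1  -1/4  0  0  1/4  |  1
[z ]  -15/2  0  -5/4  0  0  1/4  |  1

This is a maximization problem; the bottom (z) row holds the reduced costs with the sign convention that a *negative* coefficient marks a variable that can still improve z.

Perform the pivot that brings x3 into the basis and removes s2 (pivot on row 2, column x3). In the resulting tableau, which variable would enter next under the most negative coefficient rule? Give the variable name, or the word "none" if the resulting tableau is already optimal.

Pivot element 21/4. New z-row = old z-row − (-5/4)·(row 2/(21/4)).
Updated z-row coefficients: x1: -170/21, x2: 0, x3: 0, s1: 0, s2: 5/21, s3: 4/21.
The most negative is -170/21 in column x1, so x1 would enter next.

x1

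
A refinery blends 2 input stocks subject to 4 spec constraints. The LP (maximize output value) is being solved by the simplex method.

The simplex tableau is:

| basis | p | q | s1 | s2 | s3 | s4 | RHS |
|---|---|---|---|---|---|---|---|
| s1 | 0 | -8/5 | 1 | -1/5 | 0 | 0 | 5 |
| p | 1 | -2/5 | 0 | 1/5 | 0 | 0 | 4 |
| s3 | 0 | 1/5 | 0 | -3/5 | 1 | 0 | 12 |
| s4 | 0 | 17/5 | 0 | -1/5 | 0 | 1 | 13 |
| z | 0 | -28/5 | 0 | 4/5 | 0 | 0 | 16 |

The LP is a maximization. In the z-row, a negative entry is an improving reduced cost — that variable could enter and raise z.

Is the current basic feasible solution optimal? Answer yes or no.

no

Column q has objective-row coefficient -28/5, which is negative; an improving pivot exists, so not yet optimal.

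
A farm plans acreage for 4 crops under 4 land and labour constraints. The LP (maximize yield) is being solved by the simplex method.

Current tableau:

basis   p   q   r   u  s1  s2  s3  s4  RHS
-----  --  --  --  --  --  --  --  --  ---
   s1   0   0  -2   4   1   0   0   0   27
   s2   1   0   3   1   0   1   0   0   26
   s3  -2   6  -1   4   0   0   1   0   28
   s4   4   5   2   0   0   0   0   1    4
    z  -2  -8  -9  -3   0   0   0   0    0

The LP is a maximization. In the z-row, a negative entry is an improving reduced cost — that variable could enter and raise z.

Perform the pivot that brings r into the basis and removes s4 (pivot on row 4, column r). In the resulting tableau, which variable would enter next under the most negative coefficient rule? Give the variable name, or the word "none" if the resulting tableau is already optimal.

Pivot element 2. New z-row = old z-row − (-9)·(row 4/2).
Updated z-row coefficients: p: 16, q: 29/2, r: 0, u: -3, s1: 0, s2: 0, s3: 0, s4: 9/2.
The most negative is -3 in column u, so u would enter next.

u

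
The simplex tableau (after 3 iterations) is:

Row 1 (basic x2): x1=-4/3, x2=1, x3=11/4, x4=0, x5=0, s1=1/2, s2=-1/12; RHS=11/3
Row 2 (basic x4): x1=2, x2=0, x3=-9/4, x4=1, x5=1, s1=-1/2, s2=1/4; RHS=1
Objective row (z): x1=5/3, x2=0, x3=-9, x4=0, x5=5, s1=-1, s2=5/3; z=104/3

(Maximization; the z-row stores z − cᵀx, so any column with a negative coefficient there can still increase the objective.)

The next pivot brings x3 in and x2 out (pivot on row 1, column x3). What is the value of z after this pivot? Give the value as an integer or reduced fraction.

140/3

Minimum ratio for x3: (11/3)/(11/4) = 4/3.
z changes by −(z-row coeff of x3)·ratio = −(-9)·(4/3) = 12.
New z = 104/3 + 12 = 140/3.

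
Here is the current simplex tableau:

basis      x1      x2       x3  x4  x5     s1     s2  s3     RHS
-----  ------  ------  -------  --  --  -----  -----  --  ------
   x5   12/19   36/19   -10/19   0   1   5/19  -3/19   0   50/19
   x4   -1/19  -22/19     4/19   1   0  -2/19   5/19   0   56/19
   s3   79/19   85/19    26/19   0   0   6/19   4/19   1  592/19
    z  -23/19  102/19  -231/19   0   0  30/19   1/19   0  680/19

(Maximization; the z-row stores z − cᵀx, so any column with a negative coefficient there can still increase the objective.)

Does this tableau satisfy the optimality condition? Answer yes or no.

no

Column x1 has objective-row coefficient -23/19, which is negative; an improving pivot exists, so not yet optimal.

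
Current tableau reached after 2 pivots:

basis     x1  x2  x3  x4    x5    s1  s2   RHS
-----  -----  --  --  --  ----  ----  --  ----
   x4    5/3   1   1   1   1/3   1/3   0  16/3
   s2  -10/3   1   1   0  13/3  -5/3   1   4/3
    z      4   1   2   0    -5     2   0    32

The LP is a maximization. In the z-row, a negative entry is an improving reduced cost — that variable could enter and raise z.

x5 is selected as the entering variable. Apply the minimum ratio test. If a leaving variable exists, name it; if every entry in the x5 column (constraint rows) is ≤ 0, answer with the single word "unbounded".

s2

Ratios: row 1 (x4): (16/3)/(1/3) = 16; row 2 (s2): (4/3)/(13/3) = 4/13.
Minimum ratio is in the s2 row, so s2 leaves.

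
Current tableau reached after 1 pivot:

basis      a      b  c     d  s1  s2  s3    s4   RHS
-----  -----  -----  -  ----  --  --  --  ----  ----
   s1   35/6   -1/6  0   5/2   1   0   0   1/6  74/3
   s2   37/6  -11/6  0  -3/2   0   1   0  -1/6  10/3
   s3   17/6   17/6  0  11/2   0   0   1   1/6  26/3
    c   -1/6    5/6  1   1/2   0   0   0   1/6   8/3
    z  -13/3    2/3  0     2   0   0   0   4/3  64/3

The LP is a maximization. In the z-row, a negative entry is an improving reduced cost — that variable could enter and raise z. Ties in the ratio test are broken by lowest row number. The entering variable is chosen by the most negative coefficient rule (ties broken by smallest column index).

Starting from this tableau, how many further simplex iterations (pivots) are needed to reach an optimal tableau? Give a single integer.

2

pivot: a in, s2 out → z = 876/37
pivot: b in, s3 out → z = 423/17
No improving column remains; optimal.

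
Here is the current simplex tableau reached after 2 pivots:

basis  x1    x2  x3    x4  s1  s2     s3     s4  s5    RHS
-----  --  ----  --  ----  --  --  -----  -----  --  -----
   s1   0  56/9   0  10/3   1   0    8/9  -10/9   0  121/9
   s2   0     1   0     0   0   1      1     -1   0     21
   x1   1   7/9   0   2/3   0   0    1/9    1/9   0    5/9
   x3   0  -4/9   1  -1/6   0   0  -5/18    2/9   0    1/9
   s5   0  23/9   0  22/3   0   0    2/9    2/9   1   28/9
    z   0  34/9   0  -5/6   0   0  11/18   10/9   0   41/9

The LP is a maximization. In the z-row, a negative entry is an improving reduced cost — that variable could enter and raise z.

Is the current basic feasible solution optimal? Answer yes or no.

no

Column x4 has objective-row coefficient -5/6, which is negative; an improving pivot exists, so not yet optimal.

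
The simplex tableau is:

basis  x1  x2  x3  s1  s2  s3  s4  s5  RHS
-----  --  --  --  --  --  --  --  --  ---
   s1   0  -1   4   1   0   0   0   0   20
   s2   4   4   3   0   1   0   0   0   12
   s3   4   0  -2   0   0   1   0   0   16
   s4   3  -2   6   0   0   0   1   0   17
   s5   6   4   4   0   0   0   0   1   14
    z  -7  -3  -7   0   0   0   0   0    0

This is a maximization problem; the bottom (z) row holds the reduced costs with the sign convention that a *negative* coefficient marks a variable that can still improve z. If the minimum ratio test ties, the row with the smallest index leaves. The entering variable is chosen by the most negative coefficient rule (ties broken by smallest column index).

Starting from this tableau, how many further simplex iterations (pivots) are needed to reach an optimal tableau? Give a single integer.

3

pivot: x1 in, s5 out → z = 49/3
pivot: x3 in, s4 out → z = 133/6
pivot: x2 in, x1 out → z = 45/2
No improving column remains; optimal.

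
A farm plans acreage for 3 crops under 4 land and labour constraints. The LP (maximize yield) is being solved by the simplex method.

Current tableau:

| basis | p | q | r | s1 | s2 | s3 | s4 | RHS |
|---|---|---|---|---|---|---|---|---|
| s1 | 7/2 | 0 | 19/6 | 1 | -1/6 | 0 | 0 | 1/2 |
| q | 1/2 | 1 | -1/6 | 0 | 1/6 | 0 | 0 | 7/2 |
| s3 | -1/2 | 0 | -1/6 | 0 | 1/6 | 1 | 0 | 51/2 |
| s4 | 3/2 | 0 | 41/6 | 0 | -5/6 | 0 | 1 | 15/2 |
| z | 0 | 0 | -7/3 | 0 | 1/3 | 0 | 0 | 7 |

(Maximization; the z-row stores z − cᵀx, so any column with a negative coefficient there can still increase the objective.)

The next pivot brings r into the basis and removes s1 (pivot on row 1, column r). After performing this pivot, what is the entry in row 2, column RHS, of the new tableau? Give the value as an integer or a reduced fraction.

Pivot element is row 1, column r: 19/6.
Normalize row 1: new (row 1, RHS) = (1/2)/(19/6) = 3/19.
row 2 ← row 2 − (-1/6)·(new row 1): 7/2 − (-1/6)·(3/19) = 67/19.

67/19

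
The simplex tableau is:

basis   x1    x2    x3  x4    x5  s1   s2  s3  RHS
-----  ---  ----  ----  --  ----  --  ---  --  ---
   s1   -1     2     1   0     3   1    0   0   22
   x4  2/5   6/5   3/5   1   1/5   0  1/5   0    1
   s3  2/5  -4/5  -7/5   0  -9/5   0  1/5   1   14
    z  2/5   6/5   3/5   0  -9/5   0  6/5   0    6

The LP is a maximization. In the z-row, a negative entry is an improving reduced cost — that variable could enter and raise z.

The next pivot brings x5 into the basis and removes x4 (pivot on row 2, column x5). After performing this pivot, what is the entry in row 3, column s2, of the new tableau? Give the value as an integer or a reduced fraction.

Pivot element is row 2, column x5: 1/5.
Normalize row 2: new (row 2, s2) = (1/5)/(1/5) = 1.
row 3 ← row 3 − (-9/5)·(new row 2): 1/5 − (-9/5)·1 = 2.

2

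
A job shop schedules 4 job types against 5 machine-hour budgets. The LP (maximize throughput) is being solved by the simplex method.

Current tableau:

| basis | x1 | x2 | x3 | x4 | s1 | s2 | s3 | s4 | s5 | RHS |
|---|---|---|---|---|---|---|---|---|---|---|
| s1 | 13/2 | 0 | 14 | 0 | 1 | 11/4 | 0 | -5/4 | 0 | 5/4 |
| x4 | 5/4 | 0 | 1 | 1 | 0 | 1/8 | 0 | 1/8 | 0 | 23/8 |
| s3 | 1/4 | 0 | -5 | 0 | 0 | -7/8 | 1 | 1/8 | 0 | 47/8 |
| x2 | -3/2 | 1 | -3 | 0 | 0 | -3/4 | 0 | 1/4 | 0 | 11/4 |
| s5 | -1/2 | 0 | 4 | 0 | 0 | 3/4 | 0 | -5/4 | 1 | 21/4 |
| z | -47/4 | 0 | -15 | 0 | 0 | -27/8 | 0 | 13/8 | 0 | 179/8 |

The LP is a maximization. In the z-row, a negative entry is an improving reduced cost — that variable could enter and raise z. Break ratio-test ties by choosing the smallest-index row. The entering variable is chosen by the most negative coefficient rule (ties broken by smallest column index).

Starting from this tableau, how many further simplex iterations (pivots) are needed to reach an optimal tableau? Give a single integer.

pivot: x3 in, s1 out → z = 166/7
pivot: x1 in, x3 out → z = 1281/52
pivot: s4 in, x4 out → z = 555/19
No improving column remains; optimal.

3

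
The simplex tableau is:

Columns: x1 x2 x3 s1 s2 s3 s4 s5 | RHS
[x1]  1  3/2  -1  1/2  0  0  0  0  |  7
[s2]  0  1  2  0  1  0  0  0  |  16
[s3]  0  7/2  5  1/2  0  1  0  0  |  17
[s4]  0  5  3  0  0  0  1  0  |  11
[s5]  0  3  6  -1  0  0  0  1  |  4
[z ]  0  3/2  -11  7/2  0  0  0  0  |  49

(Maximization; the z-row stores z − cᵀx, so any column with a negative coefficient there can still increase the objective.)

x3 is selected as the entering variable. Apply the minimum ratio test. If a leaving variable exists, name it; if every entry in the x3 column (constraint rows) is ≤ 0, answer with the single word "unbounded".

Ratios: row 1 (x1): entry -1 ≤ 0, skip; row 2 (s2): 16/2 = 8; row 3 (s3): 17/5 = 17/5; row 4 (s4): 11/3 = 11/3; row 5 (s5): 4/6 = 2/3.
Minimum ratio is in the s5 row, so s5 leaves.

s5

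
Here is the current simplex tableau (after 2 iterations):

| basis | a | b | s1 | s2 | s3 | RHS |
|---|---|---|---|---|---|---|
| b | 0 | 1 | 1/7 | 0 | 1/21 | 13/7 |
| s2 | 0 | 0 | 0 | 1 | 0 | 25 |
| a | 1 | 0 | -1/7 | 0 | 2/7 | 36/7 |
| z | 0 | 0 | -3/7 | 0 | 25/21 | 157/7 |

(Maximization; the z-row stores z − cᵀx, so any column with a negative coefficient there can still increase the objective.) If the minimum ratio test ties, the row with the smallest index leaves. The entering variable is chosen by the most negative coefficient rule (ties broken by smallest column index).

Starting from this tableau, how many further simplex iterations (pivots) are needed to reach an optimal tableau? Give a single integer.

1

pivot: s1 in, b out → z = 28
No improving column remains; optimal.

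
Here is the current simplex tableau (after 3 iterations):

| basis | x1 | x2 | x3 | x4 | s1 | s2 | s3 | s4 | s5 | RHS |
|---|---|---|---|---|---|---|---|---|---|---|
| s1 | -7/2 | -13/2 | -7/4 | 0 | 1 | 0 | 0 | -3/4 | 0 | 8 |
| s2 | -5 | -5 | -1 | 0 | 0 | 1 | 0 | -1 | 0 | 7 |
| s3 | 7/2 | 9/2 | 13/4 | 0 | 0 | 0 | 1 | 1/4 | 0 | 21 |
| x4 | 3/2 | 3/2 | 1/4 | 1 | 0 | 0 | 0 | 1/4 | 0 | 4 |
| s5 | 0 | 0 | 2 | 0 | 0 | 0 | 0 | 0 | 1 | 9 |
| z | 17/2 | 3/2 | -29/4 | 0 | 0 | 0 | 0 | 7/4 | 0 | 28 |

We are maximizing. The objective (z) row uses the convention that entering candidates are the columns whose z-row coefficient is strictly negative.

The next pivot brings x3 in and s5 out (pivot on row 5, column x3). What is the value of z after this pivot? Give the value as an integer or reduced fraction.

485/8

Minimum ratio for x3: 9/2 = 9/2.
z changes by −(z-row coeff of x3)·ratio = −(-29/4)·(9/2) = 261/8.
New z = 28 + (261/8) = 485/8.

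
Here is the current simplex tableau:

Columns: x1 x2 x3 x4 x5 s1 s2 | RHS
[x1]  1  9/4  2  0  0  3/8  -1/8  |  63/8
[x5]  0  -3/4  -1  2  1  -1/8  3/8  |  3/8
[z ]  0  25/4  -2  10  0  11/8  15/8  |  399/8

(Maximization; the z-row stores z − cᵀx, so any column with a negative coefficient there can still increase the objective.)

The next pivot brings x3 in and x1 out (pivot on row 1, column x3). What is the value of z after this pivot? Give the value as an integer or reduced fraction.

Minimum ratio for x3: (63/8)/2 = 63/16.
z changes by −(z-row coeff of x3)·ratio = −(-2)·(63/16) = 63/8.
New z = 399/8 + (63/8) = 231/4.

231/4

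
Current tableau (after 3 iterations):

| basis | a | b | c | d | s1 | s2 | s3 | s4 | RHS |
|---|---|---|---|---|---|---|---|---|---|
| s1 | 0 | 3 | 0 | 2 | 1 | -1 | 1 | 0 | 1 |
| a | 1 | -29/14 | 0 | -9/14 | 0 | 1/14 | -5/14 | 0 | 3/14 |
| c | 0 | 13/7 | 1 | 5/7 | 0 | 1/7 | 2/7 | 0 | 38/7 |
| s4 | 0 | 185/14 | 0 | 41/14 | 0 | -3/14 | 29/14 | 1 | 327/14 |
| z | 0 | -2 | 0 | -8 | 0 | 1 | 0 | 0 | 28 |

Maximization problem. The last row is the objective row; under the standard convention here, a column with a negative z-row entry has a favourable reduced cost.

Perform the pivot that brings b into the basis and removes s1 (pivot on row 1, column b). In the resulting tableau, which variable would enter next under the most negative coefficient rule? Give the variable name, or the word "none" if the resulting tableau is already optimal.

Pivot element 3. New z-row = old z-row − (-2)·(row 1/3).
Updated z-row coefficients: a: 0, b: 0, c: 0, d: -20/3, s1: 2/3, s2: 1/3, s3: 2/3, s4: 0.
The most negative is -20/3 in column d, so d would enter next.

d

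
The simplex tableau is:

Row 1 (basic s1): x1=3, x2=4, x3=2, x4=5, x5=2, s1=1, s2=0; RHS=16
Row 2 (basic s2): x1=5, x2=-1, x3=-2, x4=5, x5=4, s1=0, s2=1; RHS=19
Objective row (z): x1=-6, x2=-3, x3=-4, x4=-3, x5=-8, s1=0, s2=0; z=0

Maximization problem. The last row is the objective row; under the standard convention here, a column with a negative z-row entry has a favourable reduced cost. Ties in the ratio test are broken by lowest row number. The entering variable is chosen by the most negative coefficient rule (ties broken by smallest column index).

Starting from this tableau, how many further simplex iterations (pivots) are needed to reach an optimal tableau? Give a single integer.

pivot: x5 in, s2 out → z = 38
pivot: x3 in, s1 out → z = 166/3
No improving column remains; optimal.

2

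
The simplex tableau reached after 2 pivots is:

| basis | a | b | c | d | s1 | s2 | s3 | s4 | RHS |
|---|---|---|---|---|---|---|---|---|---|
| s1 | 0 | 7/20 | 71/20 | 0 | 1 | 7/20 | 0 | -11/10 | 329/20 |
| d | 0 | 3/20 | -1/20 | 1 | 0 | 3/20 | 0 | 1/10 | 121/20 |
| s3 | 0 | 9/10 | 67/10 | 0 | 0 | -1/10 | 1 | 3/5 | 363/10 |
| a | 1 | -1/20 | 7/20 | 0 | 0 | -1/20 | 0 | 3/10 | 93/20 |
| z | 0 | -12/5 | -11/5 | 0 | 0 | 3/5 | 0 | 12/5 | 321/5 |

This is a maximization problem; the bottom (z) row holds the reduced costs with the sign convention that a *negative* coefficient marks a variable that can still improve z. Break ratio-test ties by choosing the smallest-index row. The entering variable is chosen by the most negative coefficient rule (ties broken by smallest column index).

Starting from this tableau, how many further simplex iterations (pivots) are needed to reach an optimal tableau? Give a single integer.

pivot: b in, d out → z = 161
pivot: c in, s3 out → z = 161
No improving column remains; optimal.

2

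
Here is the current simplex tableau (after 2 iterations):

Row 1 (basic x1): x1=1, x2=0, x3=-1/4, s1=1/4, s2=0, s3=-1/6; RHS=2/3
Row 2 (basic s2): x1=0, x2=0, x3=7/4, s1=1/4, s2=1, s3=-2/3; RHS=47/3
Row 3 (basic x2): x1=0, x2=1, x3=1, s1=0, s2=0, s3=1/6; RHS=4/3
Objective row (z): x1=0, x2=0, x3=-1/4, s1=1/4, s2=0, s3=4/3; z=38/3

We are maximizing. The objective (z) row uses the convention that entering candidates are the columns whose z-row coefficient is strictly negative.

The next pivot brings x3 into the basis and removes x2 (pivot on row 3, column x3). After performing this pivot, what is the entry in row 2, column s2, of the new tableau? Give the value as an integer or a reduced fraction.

Pivot element is row 3, column x3: 1.
Normalize row 3: new (row 3, s2) = 0/1 = 0.
row 2 ← row 2 − (7/4)·(new row 3): 1 − (7/4)·0 = 1.

1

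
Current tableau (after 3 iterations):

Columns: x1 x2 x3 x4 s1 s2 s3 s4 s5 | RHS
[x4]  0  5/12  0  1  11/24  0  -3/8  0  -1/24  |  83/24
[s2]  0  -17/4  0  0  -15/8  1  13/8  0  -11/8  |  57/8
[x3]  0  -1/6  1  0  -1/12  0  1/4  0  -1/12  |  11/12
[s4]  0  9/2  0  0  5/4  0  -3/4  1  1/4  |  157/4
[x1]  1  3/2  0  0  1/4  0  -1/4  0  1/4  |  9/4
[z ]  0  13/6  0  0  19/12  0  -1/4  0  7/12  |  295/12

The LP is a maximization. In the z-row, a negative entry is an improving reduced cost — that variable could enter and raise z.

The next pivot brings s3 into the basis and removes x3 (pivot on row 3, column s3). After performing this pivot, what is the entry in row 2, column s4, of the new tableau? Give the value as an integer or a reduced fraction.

0

Pivot element is row 3, column s3: 1/4.
Normalize row 3: new (row 3, s4) = 0/(1/4) = 0.
row 2 ← row 2 − (13/8)·(new row 3): 0 − (13/8)·0 = 0.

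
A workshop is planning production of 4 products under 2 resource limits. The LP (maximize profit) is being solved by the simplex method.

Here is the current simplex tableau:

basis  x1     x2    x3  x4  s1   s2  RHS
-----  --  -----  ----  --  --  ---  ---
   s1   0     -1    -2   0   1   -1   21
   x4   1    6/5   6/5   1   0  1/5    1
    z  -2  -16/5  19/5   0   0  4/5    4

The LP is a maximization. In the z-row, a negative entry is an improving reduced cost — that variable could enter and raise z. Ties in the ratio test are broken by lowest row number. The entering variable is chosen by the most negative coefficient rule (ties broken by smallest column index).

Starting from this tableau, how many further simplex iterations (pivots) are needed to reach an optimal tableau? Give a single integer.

pivot: x2 in, x4 out → z = 20/3
No improving column remains; optimal.

1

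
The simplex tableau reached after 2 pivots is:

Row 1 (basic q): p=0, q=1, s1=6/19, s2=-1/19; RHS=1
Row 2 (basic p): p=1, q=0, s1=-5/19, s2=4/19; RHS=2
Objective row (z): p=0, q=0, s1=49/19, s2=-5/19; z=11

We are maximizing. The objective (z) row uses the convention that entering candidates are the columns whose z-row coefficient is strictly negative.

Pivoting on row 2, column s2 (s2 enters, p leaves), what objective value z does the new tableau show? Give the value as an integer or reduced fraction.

Minimum ratio for s2: 2/(4/19) = 19/2.
z changes by −(z-row coeff of s2)·ratio = −(-5/19)·(19/2) = 5/2.
New z = 11 + (5/2) = 27/2.

27/2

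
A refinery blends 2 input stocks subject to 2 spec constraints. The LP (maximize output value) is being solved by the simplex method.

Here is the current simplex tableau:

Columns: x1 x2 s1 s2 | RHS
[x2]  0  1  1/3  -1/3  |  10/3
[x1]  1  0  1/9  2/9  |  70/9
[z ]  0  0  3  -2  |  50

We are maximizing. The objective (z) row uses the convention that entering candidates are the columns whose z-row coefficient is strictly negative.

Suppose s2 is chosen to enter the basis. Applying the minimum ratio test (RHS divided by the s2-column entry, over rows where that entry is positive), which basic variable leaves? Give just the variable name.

Ratios: row 1 (x2): entry -1/3 ≤ 0, skip; row 2 (x1): (70/9)/(2/9) = 35.
Minimum ratio 35 is in the x1 row, so x1 leaves.

x1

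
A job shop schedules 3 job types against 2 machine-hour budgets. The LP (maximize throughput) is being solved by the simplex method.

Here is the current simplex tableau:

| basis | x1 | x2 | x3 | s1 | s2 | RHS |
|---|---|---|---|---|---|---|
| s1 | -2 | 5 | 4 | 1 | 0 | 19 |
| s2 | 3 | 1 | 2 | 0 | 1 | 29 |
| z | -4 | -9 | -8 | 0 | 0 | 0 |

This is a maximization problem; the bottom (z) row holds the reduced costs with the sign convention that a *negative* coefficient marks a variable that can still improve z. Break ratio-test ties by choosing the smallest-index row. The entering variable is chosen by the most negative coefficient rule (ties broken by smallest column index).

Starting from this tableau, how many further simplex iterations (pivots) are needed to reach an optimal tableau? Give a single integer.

2

pivot: x2 in, s1 out → z = 171/5
pivot: x1 in, s2 out → z = 1539/17
No improving column remains; optimal.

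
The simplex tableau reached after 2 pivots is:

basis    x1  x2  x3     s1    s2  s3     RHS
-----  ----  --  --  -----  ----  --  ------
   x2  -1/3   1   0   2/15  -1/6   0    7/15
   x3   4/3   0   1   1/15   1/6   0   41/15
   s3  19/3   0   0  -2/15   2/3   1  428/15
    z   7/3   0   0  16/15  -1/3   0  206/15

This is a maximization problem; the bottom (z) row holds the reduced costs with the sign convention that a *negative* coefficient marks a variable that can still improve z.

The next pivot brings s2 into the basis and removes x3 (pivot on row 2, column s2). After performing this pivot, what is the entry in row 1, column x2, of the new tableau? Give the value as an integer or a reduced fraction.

Pivot element is row 2, column s2: 1/6.
Normalize row 2: new (row 2, x2) = 0/(1/6) = 0.
row 1 ← row 1 − (-1/6)·(new row 2): 1 − (-1/6)·0 = 1.

1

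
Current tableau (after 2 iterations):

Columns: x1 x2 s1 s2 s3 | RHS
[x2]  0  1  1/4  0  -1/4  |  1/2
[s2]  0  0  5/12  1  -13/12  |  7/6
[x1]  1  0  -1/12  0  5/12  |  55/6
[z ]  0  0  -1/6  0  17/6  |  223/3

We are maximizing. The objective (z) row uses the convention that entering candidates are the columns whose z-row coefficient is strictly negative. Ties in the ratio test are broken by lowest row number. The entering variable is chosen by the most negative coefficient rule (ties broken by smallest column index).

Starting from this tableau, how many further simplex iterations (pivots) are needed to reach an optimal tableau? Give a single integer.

pivot: s1 in, x2 out → z = 224/3
No improving column remains; optimal.

1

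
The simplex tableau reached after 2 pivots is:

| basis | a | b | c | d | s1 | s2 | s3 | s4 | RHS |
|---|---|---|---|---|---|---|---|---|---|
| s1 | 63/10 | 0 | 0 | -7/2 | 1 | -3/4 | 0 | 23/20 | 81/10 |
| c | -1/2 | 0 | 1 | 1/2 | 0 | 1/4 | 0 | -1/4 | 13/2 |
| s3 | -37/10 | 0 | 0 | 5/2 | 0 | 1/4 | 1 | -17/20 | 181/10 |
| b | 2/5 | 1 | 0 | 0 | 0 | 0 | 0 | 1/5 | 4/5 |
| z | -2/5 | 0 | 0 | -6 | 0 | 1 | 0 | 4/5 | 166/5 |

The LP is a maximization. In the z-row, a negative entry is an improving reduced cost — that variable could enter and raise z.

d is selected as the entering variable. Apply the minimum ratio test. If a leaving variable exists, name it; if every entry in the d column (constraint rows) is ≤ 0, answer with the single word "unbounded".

s3

Ratios: row 1 (s1): entry -7/2 ≤ 0, skip; row 2 (c): (13/2)/(1/2) = 13; row 3 (s3): (181/10)/(5/2) = 181/25; row 4 (b): entry 0 ≤ 0, skip.
Minimum ratio is in the s3 row, so s3 leaves.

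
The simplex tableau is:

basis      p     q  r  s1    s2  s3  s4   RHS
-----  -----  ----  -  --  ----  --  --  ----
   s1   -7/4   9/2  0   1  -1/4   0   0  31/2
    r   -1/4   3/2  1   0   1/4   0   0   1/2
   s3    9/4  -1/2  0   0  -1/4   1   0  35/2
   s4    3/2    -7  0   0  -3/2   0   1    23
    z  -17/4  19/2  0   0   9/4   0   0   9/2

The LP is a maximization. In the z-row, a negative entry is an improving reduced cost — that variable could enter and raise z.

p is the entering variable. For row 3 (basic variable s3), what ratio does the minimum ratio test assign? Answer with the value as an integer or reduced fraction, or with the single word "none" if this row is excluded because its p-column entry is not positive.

70/9

Ratio = RHS / (p entry) = (35/2) / (9/4) = 70/9.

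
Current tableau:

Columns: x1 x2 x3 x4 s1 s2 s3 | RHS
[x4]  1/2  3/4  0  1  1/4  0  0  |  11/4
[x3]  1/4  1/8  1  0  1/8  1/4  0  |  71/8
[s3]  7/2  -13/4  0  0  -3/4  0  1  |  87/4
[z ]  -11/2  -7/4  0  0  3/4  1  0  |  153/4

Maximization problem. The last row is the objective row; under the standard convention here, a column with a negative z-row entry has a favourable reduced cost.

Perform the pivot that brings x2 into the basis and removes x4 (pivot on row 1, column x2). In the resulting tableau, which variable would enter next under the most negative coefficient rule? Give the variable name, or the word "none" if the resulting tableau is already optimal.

x1

Pivot element 3/4. New z-row = old z-row − (-7/4)·(row 1/(3/4)).
Updated z-row coefficients: x1: -13/3, x2: 0, x3: 0, x4: 7/3, s1: 4/3, s2: 1, s3: 0.
The most negative is -13/3 in column x1, so x1 would enter next.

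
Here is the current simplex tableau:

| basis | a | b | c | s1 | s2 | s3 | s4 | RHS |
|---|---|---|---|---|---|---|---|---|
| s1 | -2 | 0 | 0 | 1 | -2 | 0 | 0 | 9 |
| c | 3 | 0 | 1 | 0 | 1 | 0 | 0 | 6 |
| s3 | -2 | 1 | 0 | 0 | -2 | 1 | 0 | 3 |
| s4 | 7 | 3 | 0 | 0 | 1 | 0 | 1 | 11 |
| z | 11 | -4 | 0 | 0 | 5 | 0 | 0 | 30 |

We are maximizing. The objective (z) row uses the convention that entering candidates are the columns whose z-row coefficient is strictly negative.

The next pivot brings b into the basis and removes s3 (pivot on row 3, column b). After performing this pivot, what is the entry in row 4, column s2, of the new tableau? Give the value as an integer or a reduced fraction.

7

Pivot element is row 3, column b: 1.
Normalize row 3: new (row 3, s2) = (-2)/1 = -2.
row 4 ← row 4 − 3·(new row 3): 1 − 3·(-2) = 7.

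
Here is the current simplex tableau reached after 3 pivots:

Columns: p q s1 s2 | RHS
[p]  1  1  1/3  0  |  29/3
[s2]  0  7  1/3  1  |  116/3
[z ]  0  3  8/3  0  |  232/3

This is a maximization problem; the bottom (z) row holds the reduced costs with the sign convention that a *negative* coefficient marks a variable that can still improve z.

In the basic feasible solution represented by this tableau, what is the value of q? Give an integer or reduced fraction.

0

q is nonbasic (not in the basis column), so its value in the current BFS is 0.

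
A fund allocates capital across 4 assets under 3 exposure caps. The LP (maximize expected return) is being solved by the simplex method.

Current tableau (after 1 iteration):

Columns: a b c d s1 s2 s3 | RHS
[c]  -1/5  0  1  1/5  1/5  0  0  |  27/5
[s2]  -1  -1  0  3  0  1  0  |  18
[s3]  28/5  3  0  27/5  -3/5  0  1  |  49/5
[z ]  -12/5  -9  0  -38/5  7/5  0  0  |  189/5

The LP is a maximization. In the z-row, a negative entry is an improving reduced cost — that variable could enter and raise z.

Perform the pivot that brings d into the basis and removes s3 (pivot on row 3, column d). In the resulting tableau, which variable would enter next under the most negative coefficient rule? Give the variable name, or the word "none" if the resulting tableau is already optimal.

b

Pivot element 27/5. New z-row = old z-row − (-38/5)·(row 3/(27/5)).
Updated z-row coefficients: a: 148/27, b: -43/9, c: 0, d: 0, s1: 5/9, s2: 0, s3: 38/27.
The most negative is -43/9 in column b, so b would enter next.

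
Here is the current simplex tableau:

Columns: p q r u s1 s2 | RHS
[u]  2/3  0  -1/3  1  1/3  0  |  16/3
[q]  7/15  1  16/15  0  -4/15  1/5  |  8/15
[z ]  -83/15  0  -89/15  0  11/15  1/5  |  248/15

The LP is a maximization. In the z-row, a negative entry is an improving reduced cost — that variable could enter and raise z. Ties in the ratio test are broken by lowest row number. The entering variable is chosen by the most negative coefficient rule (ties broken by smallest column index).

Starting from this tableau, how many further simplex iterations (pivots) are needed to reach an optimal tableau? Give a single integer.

3

pivot: r in, q out → z = 39/2
pivot: p in, r out → z = 160/7
pivot: s1 in, u out → z = 192/5
No improving column remains; optimal.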